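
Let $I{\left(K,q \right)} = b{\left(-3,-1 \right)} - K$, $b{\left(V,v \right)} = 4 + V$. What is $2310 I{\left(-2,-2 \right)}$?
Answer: $6930$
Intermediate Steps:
$I{\left(K,q \right)} = 1 - K$ ($I{\left(K,q \right)} = \left(4 - 3\right) - K = 1 - K$)
$2310 I{\left(-2,-2 \right)} = 2310 \left(1 - -2\right) = 2310 \left(1 + 2\right) = 2310 \cdot 3 = 6930$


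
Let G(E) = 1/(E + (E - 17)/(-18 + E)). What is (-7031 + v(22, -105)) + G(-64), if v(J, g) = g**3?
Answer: -6017777634/5167 ≈ -1.1647e+6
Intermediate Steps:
G(E) = 1/(E + (-17 + E)/(-18 + E))
(-7031 + v(22, -105)) + G(-64) = (-7031 + (-105)**3) + (18 - 1*(-64))/(17 - 1*(-64)**2 + 17*(-64)) = (-7031 - 1157625) + (18 + 64)/(17 - 1*4096 - 1088) = -1164656 + 82/(17 - 4096 - 1088) = -1164656 + 82/(-5167) = -1164656 - 1/5167*82 = -1164656 - 82/5167 = -6017777634/5167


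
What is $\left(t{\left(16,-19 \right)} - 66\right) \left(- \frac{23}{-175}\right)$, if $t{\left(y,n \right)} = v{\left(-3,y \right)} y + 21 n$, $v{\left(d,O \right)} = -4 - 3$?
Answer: $- \frac{13271}{175} \approx -75.834$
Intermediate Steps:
$v{\left(d,O \right)} = -7$ ($v{\left(d,O \right)} = -4 - 3 = -7$)
$t{\left(y,n \right)} = - 7 y + 21 n$
$\left(t{\left(16,-19 \right)} - 66\right) \left(- \frac{23}{-175}\right) = \left(\left(\left(-7\right) 16 + 21 \left(-19\right)\right) - 66\right) \left(- \frac{23}{-175}\right) = \left(\left(-112 - 399\right) - 66\right) \left(\left(-23\right) \left(- \frac{1}{175}\right)\right) = \left(-511 - 66\right) \frac{23}{175} = \left(-577\right) \frac{23}{175} = - \frac{13271}{175}$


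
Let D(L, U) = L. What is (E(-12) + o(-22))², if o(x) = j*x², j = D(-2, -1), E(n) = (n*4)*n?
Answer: 153664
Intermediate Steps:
E(n) = 4*n² (E(n) = (4*n)*n = 4*n²)
j = -2
o(x) = -2*x²
(E(-12) + o(-22))² = (4*(-12)² - 2*(-22)²)² = (4*144 - 2*484)² = (576 - 968)² = (-392)² = 153664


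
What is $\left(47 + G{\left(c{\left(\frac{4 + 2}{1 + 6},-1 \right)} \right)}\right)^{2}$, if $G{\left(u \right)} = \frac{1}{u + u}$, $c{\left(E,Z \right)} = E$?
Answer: $\frac{326041}{144} \approx 2264.2$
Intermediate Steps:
$G{\left(u \right)} = \frac{1}{2 u}$
$\left(47 + G{\left(c{\left(\frac{4 + 2}{1 + 6},-1 \right)} \right)}\right)^{2} = \left(47 + \frac{1}{2 \frac{4 + 2}{1 + 6}}\right)^{2} = \left(47 + \frac{1}{2 \cdot \frac{6}{7}}\right)^{2} = \left(47 + \frac{1}{2} \cdot \frac{7}{6}\right)^{2} = \left(47 + \frac{7}{12}\right)^{2} = \left(\frac{571}{12}\right)^{2} = \frac{326041}{144}$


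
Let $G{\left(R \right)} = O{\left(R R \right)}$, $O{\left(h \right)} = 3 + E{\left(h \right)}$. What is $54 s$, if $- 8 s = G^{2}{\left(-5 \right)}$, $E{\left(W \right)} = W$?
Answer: $-5292$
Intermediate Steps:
$O{\left(h \right)} = 3 + h$
$G{\left(R \right)} = 3 + R^{2}$ ($G{\left(R \right)} = 3 + R R = 3 + R^{2}$)
$s = -98$ ($s = - \frac{\left(3 + \left(-5\right)^{2}\right)^{2}}{8} = - \frac{\left(3 + 25\right)^{2}}{8} = - \frac{28^{2}}{8} = \left(- \frac{1}{8}\right) 784 = -98$)
$54 s = 54 \left(-98\right) = -5292$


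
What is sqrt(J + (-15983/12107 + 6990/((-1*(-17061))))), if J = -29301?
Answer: 6*I*sqrt(31889492430685955)/6259319 ≈ 171.18*I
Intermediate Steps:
sqrt(J + (-15983/12107 + 6990/((-1*(-17061))))) = sqrt(-29301 + (-15983/12107 + 6990/((-1*(-17061))))) = sqrt(-29301 + (-15983*1/12107 + 6990/17061)) = sqrt(-29301 + (-15983/12107 + 6990*(1/17061))) = sqrt(-29301 + (-15983/12107 + 2330/5687)) = sqrt(-29301 - 62686011/68852509) = sqrt(-2017510052220/68852509) = 6*I*sqrt(31889492430685955)/6259319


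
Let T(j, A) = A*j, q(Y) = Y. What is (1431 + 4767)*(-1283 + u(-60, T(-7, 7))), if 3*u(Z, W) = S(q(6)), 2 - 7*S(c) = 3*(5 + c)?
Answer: -55728284/7 ≈ -7.9612e+6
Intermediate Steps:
S(c) = -13/7 - 3*c/7 (S(c) = 2/7 - 3*(5 + c)/7 = 2/7 - (15 + 3*c)/7 = 2/7 + (-15/7 - 3*c/7) = -13/7 - 3*c/7)
u(Z, W) = -31/21 (u(Z, W) = (-13/7 - 3/7*6)/3 = (-13/7 - 18/7)/3 = (1/3)*(-31/7) = -31/21)
(1431 + 4767)*(-1283 + u(-60, T(-7, 7))) = (1431 + 4767)*(-1283 - 31/21) = 6198*(-26974/21) = -55728284/7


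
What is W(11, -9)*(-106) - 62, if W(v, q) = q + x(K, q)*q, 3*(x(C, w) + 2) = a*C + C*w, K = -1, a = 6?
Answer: -62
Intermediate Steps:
x(C, w) = -2 + 2*C + C*w/3 (x(C, w) = -2 + (6*C + C*w)/3 = -2 + (2*C + C*w/3) = -2 + 2*C + C*w/3)
W(v, q) = q + q*(-4 - q/3) (W(v, q) = q + (-2 + 2*(-1) + (⅓)*(-1)*q)*q = q + (-2 - 2 - q/3)*q = q + (-4 - q/3)*q = q + q*(-4 - q/3))
W(11, -9)*(-106) - 62 = -⅓*(-9)*(9 - 9)*(-106) - 62 = -⅓*(-9)*0*(-106) - 62 = 0*(-106) - 62 = 0 - 62 = -62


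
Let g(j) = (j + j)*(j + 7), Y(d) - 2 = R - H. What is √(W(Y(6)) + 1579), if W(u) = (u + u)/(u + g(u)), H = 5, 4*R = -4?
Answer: √77385/7 ≈ 39.740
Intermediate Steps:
R = -1 (R = (¼)*(-4) = -1)
Y(d) = -4 (Y(d) = 2 + (-1 - 1*5) = 2 + (-1 - 5) = 2 - 6 = -4)
g(j) = 2*j*(7 + j) (g(j) = (2*j)*(7 + j) = 2*j*(7 + j))
W(u) = 2*u/(u + 2*u*(7 + u)) (W(u) = (u + u)/(u + 2*u*(7 + u)) = (2*u)/(u + 2*u*(7 + u)) = 2*u/(u + 2*u*(7 + u)))
√(W(Y(6)) + 1579) = √(2/(15 + 2*(-4)) + 1579) = √(2/(15 - 8) + 1579) = √(2/7 + 1579) = √(11055/7) = √77385/7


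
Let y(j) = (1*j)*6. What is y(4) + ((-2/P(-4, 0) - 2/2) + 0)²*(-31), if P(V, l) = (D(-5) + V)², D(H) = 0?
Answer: -975/64 ≈ -15.234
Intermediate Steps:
y(j) = 6*j (y(j) = j*6 = 6*j)
P(V, l) = V² (P(V, l) = (0 + V)² = V²)
y(4) + ((-2/P(-4, 0) - 2/2) + 0)²*(-31) = 6*4 + ((-2/((-4)²) - 2/2) + 0)²*(-31) = 24 + ((-2/16 - 2*½) + 0)²*(-31) = 24 + ((-2*1/16 - 1) + 0)²*(-31) = 24 + ((-⅛ - 1) + 0)²*(-31) = 24 + (-9/8 + 0)²*(-31) = 24 + (-9/8)²*(-31) = 24 + (81/64)*(-31) = 24 - 2511/64 = -975/64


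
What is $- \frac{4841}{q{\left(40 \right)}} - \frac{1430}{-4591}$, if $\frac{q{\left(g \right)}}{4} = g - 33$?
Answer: $- \frac{22184991}{128548} \approx -172.58$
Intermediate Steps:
$q{\left(g \right)} = -132 + 4 g$ ($q{\left(g \right)} = 4 \left(g - 33\right) = 4 \left(-33 + g\right) = -132 + 4 g$)
$- \frac{4841}{q{\left(40 \right)}} - \frac{1430}{-4591} = - \frac{4841}{-132 + 4 \cdot 40} - \frac{1430}{-4591} = - \frac{4841}{-132 + 160} - - \frac{1430}{4591} = - \frac{4841}{28} + \frac{1430}{4591} = - \frac{22184991}{128548}$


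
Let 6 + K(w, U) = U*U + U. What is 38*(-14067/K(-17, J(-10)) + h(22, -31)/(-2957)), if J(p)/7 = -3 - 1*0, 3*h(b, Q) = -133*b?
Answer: -260884763/204033 ≈ -1278.6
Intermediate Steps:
h(b, Q) = -133*b/3 (h(b, Q) = (-133*b)/3 = -133*b/3)
J(p) = -21 (J(p) = 7*(-3 - 1*0) = 7*(-3 + 0) = 7*(-3) = -21)
K(w, U) = -6 + U + U**2 (K(w, U) = -6 + (U*U + U) = -6 + (U**2 + U) = -6 + (U + U**2) = -6 + U + U**2)
38*(-14067/K(-17, J(-10)) + h(22, -31)/(-2957)) = 38*(-14067/(-6 - 21 + (-21)**2) - 133/3*22/(-2957)) = 38*(-14067/(-6 - 21 + 441) - 2926/3*(-1/2957)) = 38*(-14067/414 + 2926/8871) = 38*(-14067*1/414 + 2926/8871) = 38*(-1563/46 + 2926/8871) = 38*(-13730777/408066) = -260884763/204033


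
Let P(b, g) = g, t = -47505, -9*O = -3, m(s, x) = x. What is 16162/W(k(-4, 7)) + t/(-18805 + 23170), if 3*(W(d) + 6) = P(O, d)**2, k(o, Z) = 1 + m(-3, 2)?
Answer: -523627/97 ≈ -5398.2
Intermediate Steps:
O = 1/3 (O = -1/9*(-3) = 1/3 ≈ 0.33333)
k(o, Z) = 3 (k(o, Z) = 1 + 2 = 3)
W(d) = -6 + d**2/3
16162/W(k(-4, 7)) + t/(-18805 + 23170) = 16162/(-6 + (1/3)*3**2) - 47505/(-18805 + 23170) = 16162/(-6 + (1/3)*9) - 47505/4365 = 16162/(-6 + 3) - 47505*1/4365 = 16162/(-3) - 3167/291 = 16162*(-1/3) - 3167/291 = -16162/3 - 3167/291 = -523627/97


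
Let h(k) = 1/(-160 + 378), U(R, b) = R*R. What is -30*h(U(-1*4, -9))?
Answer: -15/109 ≈ -0.13761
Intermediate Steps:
U(R, b) = R²
h(k) = 1/218
-30*h(U(-1*4, -9)) = -30*1/218 = -15/109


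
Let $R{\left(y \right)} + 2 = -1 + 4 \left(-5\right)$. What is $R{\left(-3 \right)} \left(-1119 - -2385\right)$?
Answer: $-29118$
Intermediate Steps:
$R{\left(y \right)} = -23$ ($R{\left(y \right)} = -2 + \left(-1 + 4 \left(-5\right)\right) = -2 - 21 = -23$)
$R{\left(-3 \right)} \left(-1119 - -2385\right) = - 23 \left(-1119 - -2385\right) = - 23 \left(-1119 + 2385\right) = \left(-23\right) 1266 = -29118$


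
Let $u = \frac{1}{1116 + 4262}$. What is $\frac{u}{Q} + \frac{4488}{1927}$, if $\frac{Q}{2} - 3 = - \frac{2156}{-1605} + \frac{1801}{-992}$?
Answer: $\frac{48570899372544}{20854421799781} \approx 2.329$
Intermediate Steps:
$Q = \frac{4024627}{796080}$ ($Q = 6 + 2 \left(- \frac{2156}{-1605} + \frac{1801}{-992}\right) = 6 + 2 \left(\left(-2156\right) \left(- \frac{1}{1605}\right) + 1801 \left(- \frac{1}{992}\right)\right) = 6 + 2 \left(\frac{2156}{1605} - \frac{1801}{992}\right) = 6 + 2 \left(- \frac{751853}{1592160}\right) = 6 - \frac{751853}{796080} = \frac{4024627}{796080} \approx 5.0556$)
$u = \frac{1}{5378} \approx 0.00018594$
$\frac{u}{Q} + \frac{4488}{1927} = \frac{1}{5378 \cdot \frac{4024627}{796080}} + \frac{4488}{1927} = \frac{1}{5378} \cdot \frac{796080}{4024627} + 4488 \cdot \frac{1}{1927} = \frac{398040}{10822222003} + \frac{4488}{1927} = \frac{48570899372544}{20854421799781}$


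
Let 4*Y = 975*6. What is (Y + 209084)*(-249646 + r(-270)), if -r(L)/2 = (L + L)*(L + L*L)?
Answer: 16462789587061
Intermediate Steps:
r(L) = -4*L*(L + L**2) (r(L) = -2*(L + L)*(L + L*L) = -2*2*L*(L + L**2) = -4*L*(L + L**2))
Y = 2925/2 (Y = (975*6)/4 = (1/4)*5850 = 2925/2 ≈ 1462.5)
(Y + 209084)*(-249646 + r(-270)) = (2925/2 + 209084)*(-249646 + 4*(-270)**2*(-1 - 1*(-270))) = 421093*(-249646 + 4*72900*(-1 + 270))/2 = 421093*(-249646 + 4*72900*269)/2 = 421093*(-249646 + 78440400)/2 = (421093/2)*78190754 = 16462789587061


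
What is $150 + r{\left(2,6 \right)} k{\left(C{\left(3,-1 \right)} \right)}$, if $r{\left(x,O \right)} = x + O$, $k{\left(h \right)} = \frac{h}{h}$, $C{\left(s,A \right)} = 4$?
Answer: $158$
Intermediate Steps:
$k{\left(h \right)} = 1$
$r{\left(x,O \right)} = O + x$
$150 + r{\left(2,6 \right)} k{\left(C{\left(3,-1 \right)} \right)} = 150 + \left(6 + 2\right) 1 = 150 + 8 \cdot 1 = 150 + 8 = 158$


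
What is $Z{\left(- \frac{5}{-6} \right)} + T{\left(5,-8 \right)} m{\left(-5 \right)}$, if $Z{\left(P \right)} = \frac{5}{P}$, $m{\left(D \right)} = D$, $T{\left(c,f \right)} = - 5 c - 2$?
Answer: $141$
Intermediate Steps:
$T{\left(c,f \right)} = -2 - 5 c$
$Z{\left(- \frac{5}{-6} \right)} + T{\left(5,-8 \right)} m{\left(-5 \right)} = \frac{5}{\left(-5\right) \frac{1}{-6}} + \left(-2 - 25\right) \left(-5\right) = \frac{5}{\left(-5\right) \left(- \frac{1}{6}\right)} + \left(-2 - 25\right) \left(-5\right) = \frac{5}{\frac{5}{6}} - -135 = 5 \cdot \frac{6}{5} + 135 = 6 + 135 = 141$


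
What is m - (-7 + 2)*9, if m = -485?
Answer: -440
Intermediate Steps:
m - (-7 + 2)*9 = -485 - (-7 + 2)*9 = -485 - (-5)*9 = -485 - 1*(-45) = -485 + 45 = -440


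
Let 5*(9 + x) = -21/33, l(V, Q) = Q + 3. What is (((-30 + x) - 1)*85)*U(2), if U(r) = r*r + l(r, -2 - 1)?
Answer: -150076/11 ≈ -13643.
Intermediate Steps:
l(V, Q) = 3 + Q
x = -502/55 (x = -9 + (-21/33)/5 = -9 + (-21*1/33)/5 = -9 + (⅕)*(-7/11) = -9 - 7/55 = -502/55 ≈ -9.1273)
U(r) = r² (U(r) = r*r + (3 + (-2 - 1)) = r² + (3 - 3) = r² + 0 = r²)
(((-30 + x) - 1)*85)*U(2) = (((-30 - 502/55) - 1)*85)*2² = ((-2152/55 - 1)*85)*4 = -2207/55*85*4 = -37519/11*4 = -150076/11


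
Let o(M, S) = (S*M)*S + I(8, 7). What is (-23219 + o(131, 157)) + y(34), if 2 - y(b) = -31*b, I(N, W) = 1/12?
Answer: 38482273/12 ≈ 3.2069e+6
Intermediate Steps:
I(N, W) = 1/12
y(b) = 2 + 31*b (y(b) = 2 - (-31)*b = 2 + 31*b)
o(M, S) = 1/12 + M*S² (o(M, S) = (S*M)*S + 1/12 = (M*S)*S + 1/12 = M*S² + 1/12 = 1/12 + M*S²)
(-23219 + o(131, 157)) + y(34) = (-23219 + (1/12 + 131*157²)) + (2 + 31*34) = (-23219 + (1/12 + 131*24649)) + (2 + 1054) = (-23219 + (1/12 + 3229019)) + 1056 = (-23219 + 38748229/12) + 1056 = 38469601/12 + 1056 = 38482273/12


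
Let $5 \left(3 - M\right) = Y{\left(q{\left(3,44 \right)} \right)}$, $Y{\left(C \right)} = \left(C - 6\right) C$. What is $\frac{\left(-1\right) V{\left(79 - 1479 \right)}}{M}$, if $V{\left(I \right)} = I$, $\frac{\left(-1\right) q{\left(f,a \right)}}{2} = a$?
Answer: $- \frac{7000}{8257} \approx -0.84777$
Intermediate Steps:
$q{\left(f,a \right)} = - 2 a$
$Y{\left(C \right)} = C \left(-6 + C\right)$ ($Y{\left(C \right)} = \left(-6 + C\right) C = C \left(-6 + C\right)$)
$M = - \frac{8257}{5}$ ($M = 3 - \frac{\left(-2\right) 44 \left(-6 - 88\right)}{5} = 3 - \frac{\left(-88\right) \left(-6 - 88\right)}{5} = 3 - \frac{\left(-88\right) \left(-94\right)}{5} = 3 - \frac{8272}{5} = - \frac{8257}{5} \approx -1651.4$)
$\frac{\left(-1\right) V{\left(79 - 1479 \right)}}{M} = \frac{\left(-1\right) \left(79 - 1479\right)}{- \frac{8257}{5}} = \left(-1\right) \left(-1400\right) \left(- \frac{5}{8257}\right) = 1400 \left(- \frac{5}{8257}\right) = - \frac{7000}{8257}$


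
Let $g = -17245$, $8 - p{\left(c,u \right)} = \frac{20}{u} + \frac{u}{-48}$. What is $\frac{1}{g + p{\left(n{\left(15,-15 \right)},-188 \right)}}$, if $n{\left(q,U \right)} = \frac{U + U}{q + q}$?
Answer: $- \frac{564}{9723817} \approx -5.8002 \cdot 10^{-5}$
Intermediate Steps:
$n{\left(q,U \right)} = \frac{U}{q}$ ($n{\left(q,U \right)} = \frac{2 U}{2 q} = 2 U \frac{1}{2 q} = \frac{U}{q}$)
$p{\left(c,u \right)} = 8 - \frac{20}{u} + \frac{u}{48}$ ($p{\left(c,u \right)} = 8 - \left(\frac{20}{u} + \frac{u}{-48}\right) = 8 - \left(\frac{20}{u} + u \left(- \frac{1}{48}\right)\right) = 8 - \left(\frac{20}{u} - \frac{u}{48}\right) = 8 + \left(- \frac{20}{u} + \frac{u}{48}\right) = 8 - \frac{20}{u} + \frac{u}{48}$)
$\frac{1}{g + p{\left(n{\left(15,-15 \right)},-188 \right)}} = \frac{1}{-17245 + \left(8 - \frac{20}{-188} + \frac{1}{48} \left(-188\right)\right)} = \frac{1}{-17245 - - \frac{2363}{564}} = \frac{1}{-17245 + \left(8 + \frac{5}{47} - \frac{47}{12}\right)} = \frac{1}{-17245 + \frac{2363}{564}} = \frac{1}{- \frac{9723817}{564}} = - \frac{564}{9723817}$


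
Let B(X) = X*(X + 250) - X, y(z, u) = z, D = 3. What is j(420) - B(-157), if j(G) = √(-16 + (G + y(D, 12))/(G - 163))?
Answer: 14444 + I*√948073/257 ≈ 14444.0 + 3.7887*I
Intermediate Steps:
j(G) = √(-16 + (3 + G)/(-163 + G)) (j(G) = √(-16 + (G + 3)/(G - 163)) = √(-16 + (3 + G)/(-163 + G)))
B(X) = -X + X*(250 + X) (B(X) = X*(250 + X) - X = -X + X*(250 + X))
j(420) - B(-157) = √((2611 - 15*420)/(-163 + 420)) - (-157)*(249 - 157) = √((2611 - 6300)/257) - (-157)*92 = √((1/257)*(-3689)) - 1*(-14444) = √(-3689/257) + 14444 = I*√948073/257 + 14444 = 14444 + I*√948073/257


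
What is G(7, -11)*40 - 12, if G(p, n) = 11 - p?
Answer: 148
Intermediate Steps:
G(7, -11)*40 - 12 = (11 - 1*7)*40 - 12 = (11 - 7)*40 - 12 = 4*40 - 12 = 160 - 12 = 148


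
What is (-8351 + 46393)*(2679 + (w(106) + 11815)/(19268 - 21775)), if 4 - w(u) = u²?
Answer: 11107718180/109 ≈ 1.0191e+8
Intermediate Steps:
w(u) = 4 - u²
(-8351 + 46393)*(2679 + (w(106) + 11815)/(19268 - 21775)) = (-8351 + 46393)*(2679 + ((4 - 1*106²) + 11815)/(19268 - 21775)) = 38042*(2679 + ((4 - 1*11236) + 11815)/(-2507)) = 38042*(2679 + ((4 - 11236) + 11815)*(-1/2507)) = 38042*(2679 + (-11232 + 11815)*(-1/2507)) = 38042*(2679 + 583*(-1/2507)) = 38042*(2679 - 583/2507) = 38042*(6715670/2507) = 11107718180/109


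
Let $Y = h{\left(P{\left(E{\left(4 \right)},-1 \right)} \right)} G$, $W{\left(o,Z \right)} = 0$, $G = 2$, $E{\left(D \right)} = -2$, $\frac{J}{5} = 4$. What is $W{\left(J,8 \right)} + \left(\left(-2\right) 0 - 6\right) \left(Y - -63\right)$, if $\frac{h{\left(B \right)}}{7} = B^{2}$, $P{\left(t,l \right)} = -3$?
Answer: $-1134$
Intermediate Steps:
$J = 20$ ($J = 5 \cdot 4 = 20$)
$h{\left(B \right)} = 7 B^{2}$
$Y = 126$ ($Y = 7 \left(-3\right)^{2} \cdot 2 = 7 \cdot 9 \cdot 2 = 63 \cdot 2 = 126$)
$W{\left(J,8 \right)} + \left(\left(-2\right) 0 - 6\right) \left(Y - -63\right) = 0 + \left(\left(-2\right) 0 - 6\right) \left(126 - -63\right) = 0 + \left(0 - 6\right) \left(126 + 63\right) = 0 - 1134 = -1134$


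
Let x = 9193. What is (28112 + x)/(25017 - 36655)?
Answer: -37305/11638 ≈ -3.2054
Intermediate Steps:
(28112 + x)/(25017 - 36655) = (28112 + 9193)/(25017 - 36655) = 37305/(-11638) = 37305*(-1/11638) = -37305/11638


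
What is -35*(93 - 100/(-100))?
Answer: -3290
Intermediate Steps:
-35*(93 - 100/(-100)) = -35*(93 - 100*(-1/100)) = -35*(93 + 1) = -35*94 = -3290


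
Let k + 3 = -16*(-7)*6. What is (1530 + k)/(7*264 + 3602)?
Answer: 2199/5450 ≈ 0.40349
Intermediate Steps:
k = 669 (k = -3 - 16*(-7)*6 = -3 + 112*6 = -3 + 672 = 669)
(1530 + k)/(7*264 + 3602) = (1530 + 669)/(7*264 + 3602) = 2199/(1848 + 3602) = 2199/5450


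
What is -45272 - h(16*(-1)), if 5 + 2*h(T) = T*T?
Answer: -90795/2 ≈ -45398.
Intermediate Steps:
h(T) = -5/2 + T**2/2 (h(T) = -5/2 + (T*T)/2 = -5/2 + T**2/2)
-45272 - h(16*(-1)) = -45272 - (-5/2 + (16*(-1))**2/2) = -45272 - (-5/2 + (1/2)*(-16)**2) = -45272 - (-5/2 + (1/2)*256) = -45272 - (-5/2 + 128) = -45272 - 1*251/2 = -45272 - 251/2 = -90795/2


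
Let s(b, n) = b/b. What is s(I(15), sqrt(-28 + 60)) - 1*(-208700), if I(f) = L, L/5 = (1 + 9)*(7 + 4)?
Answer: 208701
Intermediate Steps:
L = 550 (L = 5*((1 + 9)*(7 + 4)) = 5*(10*11) = 5*110 = 550)
I(f) = 550
s(b, n) = 1
s(I(15), sqrt(-28 + 60)) - 1*(-208700) = 1 - 1*(-208700) = 1 + 208700 = 208701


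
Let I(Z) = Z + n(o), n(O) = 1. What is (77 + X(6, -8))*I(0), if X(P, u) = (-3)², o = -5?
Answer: 86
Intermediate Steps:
X(P, u) = 9
I(Z) = 1 + Z (I(Z) = Z + 1 = 1 + Z)
(77 + X(6, -8))*I(0) = (77 + 9)*(1 + 0) = 86*1 = 86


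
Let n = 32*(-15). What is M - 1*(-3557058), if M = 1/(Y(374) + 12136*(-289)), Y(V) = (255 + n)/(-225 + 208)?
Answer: 212085823439677/59623943 ≈ 3.5571e+6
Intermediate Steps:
n = -480
Y(V) = 225/17 (Y(V) = (255 - 480)/(-225 + 208) = -225/(-17) = -225*(-1/17) = 225/17)
M = -17/59623943 (M = 1/(225/17 + 12136*(-289)) = 1/(225/17 - 3507304) = 1/(-59623943/17) = -17/59623943 ≈ -2.8512e-7)
M - 1*(-3557058) = -17/59623943 - 1*(-3557058) = -17/59623943 + 3557058 = 212085823439677/59623943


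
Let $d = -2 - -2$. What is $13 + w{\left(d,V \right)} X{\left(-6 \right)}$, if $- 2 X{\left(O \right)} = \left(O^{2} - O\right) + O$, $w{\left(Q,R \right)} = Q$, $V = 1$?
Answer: $13$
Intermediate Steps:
$d = 0$ ($d = -2 + 2 = 0$)
$X{\left(O \right)} = - \frac{O^{2}}{2}$ ($X{\left(O \right)} = - \frac{\left(O^{2} - O\right) + O}{2} = - \frac{O^{2}}{2}$)
$13 + w{\left(d,V \right)} X{\left(-6 \right)} = 13 + 0 \left(- \frac{\left(-6\right)^{2}}{2}\right) = 13 + 0 \left(\left(- \frac{1}{2}\right) 36\right) = 13 + 0 \left(-18\right) = 13 + 0 = 13$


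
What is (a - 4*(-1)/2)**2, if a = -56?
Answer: 2916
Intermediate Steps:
(a - 4*(-1)/2)**2 = (-56 - 4*(-1)/2)**2 = (-56 + 4*(1/2))**2 = (-56 + 2)**2 = (-54)**2 = 2916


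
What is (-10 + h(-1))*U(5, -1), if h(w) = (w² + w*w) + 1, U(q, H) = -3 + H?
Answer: 28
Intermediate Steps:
h(w) = 1 + 2*w² (h(w) = (w² + w²) + 1 = 2*w² + 1 = 1 + 2*w²)
(-10 + h(-1))*U(5, -1) = (-10 + (1 + 2*(-1)²))*(-3 - 1) = (-10 + (1 + 2*1))*(-4) = (-10 + (1 + 2))*(-4) = (-10 + 3)*(-4) = -7*(-4) = 28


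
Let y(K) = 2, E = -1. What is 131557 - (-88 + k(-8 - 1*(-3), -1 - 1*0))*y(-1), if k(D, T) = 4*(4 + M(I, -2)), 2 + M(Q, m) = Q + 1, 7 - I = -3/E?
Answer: 131677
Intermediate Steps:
I = 4 (I = 7 - (-3)/(-1) = 7 - (-3)*(-1) = 7 - 1*3 = 7 - 3 = 4)
M(Q, m) = -1 + Q (M(Q, m) = -2 + (Q + 1) = -2 + (1 + Q) = -1 + Q)
k(D, T) = 28 (k(D, T) = 4*(4 + (-1 + 4)) = 4*(4 + 3) = 4*7 = 28)
131557 - (-88 + k(-8 - 1*(-3), -1 - 1*0))*y(-1) = 131557 - (-88 + 28)*2 = 131557 - (-60)*2 = 131557 - 1*(-120) = 131557 + 120 = 131677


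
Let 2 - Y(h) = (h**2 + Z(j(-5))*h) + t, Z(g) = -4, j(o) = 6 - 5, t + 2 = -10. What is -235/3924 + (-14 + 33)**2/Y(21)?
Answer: -1497169/1345932 ≈ -1.1124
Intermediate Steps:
t = -12 (t = -2 - 10 = -12)
j(o) = 1
Y(h) = 14 - h**2 + 4*h (Y(h) = 2 - ((h**2 - 4*h) - 12) = 2 - (-12 + h**2 - 4*h) = 2 + (12 - h**2 + 4*h) = 14 - h**2 + 4*h)
-235/3924 + (-14 + 33)**2/Y(21) = -235/3924 + (-14 + 33)**2/(14 - 1*21**2 + 4*21) = -235*1/3924 + 19**2/(14 - 1*441 + 84) = -235/3924 + 361/(14 - 441 + 84) = -235/3924 + 361/(-343) = -235/3924 + 361*(-1/343) = -235/3924 - 361/343 = -1497169/1345932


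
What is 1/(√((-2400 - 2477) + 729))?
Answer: -I*√1037/2074 ≈ -0.015527*I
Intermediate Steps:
1/(√((-2400 - 2477) + 729)) = 1/(√(-4877 + 729)) = 1/(√(-4148)) = 1/(2*I*√1037) = -I*√1037/2074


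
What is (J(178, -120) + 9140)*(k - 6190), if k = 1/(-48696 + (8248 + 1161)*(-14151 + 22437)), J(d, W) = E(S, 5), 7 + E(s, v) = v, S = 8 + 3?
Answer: -734526726987337/12985713 ≈ -5.6564e+7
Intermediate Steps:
S = 11
E(s, v) = -7 + v
J(d, W) = -2 (J(d, W) = -7 + 5 = -2)
k = 1/77914278 (k = 1/(-48696 + 9409*8286) = 1/(-48696 + 77962974) = 1/77914278 ≈ 1.2835e-8)
(J(178, -120) + 9140)*(k - 6190) = (-2 + 9140)*(1/77914278 - 6190) = 9138*(-482289380819/77914278) = -734526726987337/12985713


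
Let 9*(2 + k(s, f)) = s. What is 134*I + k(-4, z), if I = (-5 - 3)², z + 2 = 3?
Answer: 77162/9 ≈ 8573.6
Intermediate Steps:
z = 1 (z = -2 + 3 = 1)
k(s, f) = -2 + s/9
I = 64 (I = (-8)² = 64)
134*I + k(-4, z) = 134*64 + (-2 + (⅑)*(-4)) = 8576 + (-2 - 4/9) = 8576 - 22/9 = 77162/9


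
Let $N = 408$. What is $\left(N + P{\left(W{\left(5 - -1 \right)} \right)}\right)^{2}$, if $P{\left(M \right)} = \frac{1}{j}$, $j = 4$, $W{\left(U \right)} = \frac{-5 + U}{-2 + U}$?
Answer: $\frac{2666689}{16} \approx 1.6667 \cdot 10^{5}$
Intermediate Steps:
$W{\left(U \right)} = \frac{-5 + U}{-2 + U}$
$P{\left(M \right)} = \frac{1}{4}$
$\left(N + P{\left(W{\left(5 - -1 \right)} \right)}\right)^{2} = \left(408 + \frac{1}{4}\right)^{2} = \left(\frac{1633}{4}\right)^{2} = \frac{2666689}{16}$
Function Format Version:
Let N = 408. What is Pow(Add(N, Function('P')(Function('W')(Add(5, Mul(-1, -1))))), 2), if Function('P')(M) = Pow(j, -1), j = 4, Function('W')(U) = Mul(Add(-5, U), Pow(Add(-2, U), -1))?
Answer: Rational(2666689, 16) ≈ 1.6667e+5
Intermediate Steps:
Function('W')(U) = Mul(Pow(Add(-2, U), -1), Add(-5, U))
Function('P')(M) = Rational(1, 4) (Function('P')(M) = Pow(4, -1) = Rational(1, 4))
Pow(Add(N, Function('P')(Function('W')(Add(5, Mul(-1, -1))))), 2) = Pow(Add(408, Rational(1, 4)), 2) = Pow(Rational(1633, 4), 2) = Rational(2666689, 16)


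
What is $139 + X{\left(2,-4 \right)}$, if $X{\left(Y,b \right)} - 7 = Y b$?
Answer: $138$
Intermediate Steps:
$X{\left(Y,b \right)} = 7 + Y b$
$139 + X{\left(2,-4 \right)} = 139 + \left(7 + 2 \left(-4\right)\right) = 139 + \left(7 - 8\right) = 139 - 1 = 138$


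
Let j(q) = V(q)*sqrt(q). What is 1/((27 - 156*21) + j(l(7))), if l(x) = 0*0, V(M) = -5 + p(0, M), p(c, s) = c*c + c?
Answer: -1/3249 ≈ -0.00030779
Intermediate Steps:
p(c, s) = c + c**2 (p(c, s) = c**2 + c = c + c**2)
V(M) = -5 (V(M) = -5 + 0*(1 + 0) = -5 + 0*1 = -5 + 0 = -5)
l(x) = 0
j(q) = -5*sqrt(q)
1/((27 - 156*21) + j(l(7))) = 1/((27 - 156*21) - 5*sqrt(0)) = 1/((27 - 3276) - 5*0) = 1/(-3249 + 0) = 1/(-3249) = -1/3249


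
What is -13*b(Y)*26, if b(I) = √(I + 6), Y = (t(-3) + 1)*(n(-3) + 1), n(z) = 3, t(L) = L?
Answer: -338*I*√2 ≈ -478.0*I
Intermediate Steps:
Y = -8 (Y = (-3 + 1)*(3 + 1) = -2*4 = -8)
b(I) = √(6 + I)
-13*b(Y)*26 = -13*√(6 - 8)*26 = -13*I*√2*26 = -338*I*√2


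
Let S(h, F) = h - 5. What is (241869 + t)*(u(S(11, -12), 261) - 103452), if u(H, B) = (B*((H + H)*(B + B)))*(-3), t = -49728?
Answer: -962273639124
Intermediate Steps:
S(h, F) = -5 + h
u(H, B) = -12*H*B² (u(H, B) = (B*((2*H)*(2*B)))*(-3) = (B*(4*B*H))*(-3) = (4*H*B²)*(-3) = -12*H*B²)
(241869 + t)*(u(S(11, -12), 261) - 103452) = (241869 - 49728)*(-12*(-5 + 11)*261² - 103452) = 192141*(-12*6*68121 - 103452) = 192141*(-4904712 - 103452) = 192141*(-5008164) = -962273639124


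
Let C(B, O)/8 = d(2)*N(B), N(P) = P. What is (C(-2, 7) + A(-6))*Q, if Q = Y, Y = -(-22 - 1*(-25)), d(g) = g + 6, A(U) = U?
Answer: 402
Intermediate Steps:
d(g) = 6 + g
C(B, O) = 64*B (C(B, O) = 8*((6 + 2)*B) = 8*(8*B) = 64*B)
Y = -3 (Y = -(-22 + 25) = -1*3 = -3)
Q = -3
(C(-2, 7) + A(-6))*Q = (64*(-2) - 6)*(-3) = (-128 - 6)*(-3) = -134*(-3) = 402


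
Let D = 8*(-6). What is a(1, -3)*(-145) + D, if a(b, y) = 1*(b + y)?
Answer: 242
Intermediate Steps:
D = -48
a(b, y) = b + y
a(1, -3)*(-145) + D = (1 - 3)*(-145) - 48 = -2*(-145) - 48 = 290 - 48 = 242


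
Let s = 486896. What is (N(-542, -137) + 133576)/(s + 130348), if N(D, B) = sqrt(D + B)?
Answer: 33394/154311 + I*sqrt(679)/617244 ≈ 0.21641 + 4.2216e-5*I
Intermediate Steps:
N(D, B) = sqrt(B + D)
(N(-542, -137) + 133576)/(s + 130348) = (sqrt(-137 - 542) + 133576)/(486896 + 130348) = (sqrt(-679) + 133576)/617244 = (I*sqrt(679) + 133576)*(1/617244) = (133576 + I*sqrt(679))*(1/617244) = 33394/154311 + I*sqrt(679)/617244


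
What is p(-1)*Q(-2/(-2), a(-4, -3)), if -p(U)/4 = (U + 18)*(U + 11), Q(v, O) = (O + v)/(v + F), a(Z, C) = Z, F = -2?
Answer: -2040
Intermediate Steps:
Q(v, O) = (O + v)/(-2 + v) (Q(v, O) = (O + v)/(v - 2) = (O + v)/(-2 + v))
p(U) = -4*(11 + U)*(18 + U) (p(U) = -4*(U + 18)*(U + 11) = -4*(18 + U)*(11 + U) = -4*(11 + U)*(18 + U))
p(-1)*Q(-2/(-2), a(-4, -3)) = (-792 - 116*(-1) - 4*(-1)²)*((-4 - 2/(-2))/(-2 - 2/(-2))) = (-792 + 116 - 4*1)*((-4 - 2*(-½))/(-2 - 2*(-½))) = (-792 + 116 - 4)*((-4 + 1)/(-2 + 1)) = -680*(-3)/(-1) = -(-680)*(-3) = -680*3 = -2040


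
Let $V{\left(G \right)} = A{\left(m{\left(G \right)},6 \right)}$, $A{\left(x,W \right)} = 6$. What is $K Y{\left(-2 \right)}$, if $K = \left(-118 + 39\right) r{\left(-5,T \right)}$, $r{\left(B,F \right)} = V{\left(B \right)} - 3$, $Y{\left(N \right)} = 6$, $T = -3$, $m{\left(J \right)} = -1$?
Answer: $-1422$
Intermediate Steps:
$V{\left(G \right)} = 6$
$r{\left(B,F \right)} = 3$ ($r{\left(B,F \right)} = 6 - 3 = 3$)
$K = -237$ ($K = \left(-118 + 39\right) 3 = \left(-79\right) 3 = -237$)
$K Y{\left(-2 \right)} = \left(-237\right) 6 = -1422$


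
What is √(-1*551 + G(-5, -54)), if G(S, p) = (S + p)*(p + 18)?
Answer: 11*√13 ≈ 39.661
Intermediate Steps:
G(S, p) = (18 + p)*(S + p) (G(S, p) = (S + p)*(18 + p) = (18 + p)*(S + p))
√(-1*551 + G(-5, -54)) = √(-1*551 + ((-54)² + 18*(-5) + 18*(-54) - 5*(-54))) = √(-551 + (2916 - 90 - 972 + 270)) = √(-551 + 2124) = √1573 = 11*√13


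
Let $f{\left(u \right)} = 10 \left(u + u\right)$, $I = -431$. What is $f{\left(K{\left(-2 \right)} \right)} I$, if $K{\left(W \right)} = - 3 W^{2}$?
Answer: $103440$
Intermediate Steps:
$f{\left(u \right)} = 20 u$ ($f{\left(u \right)} = 10 \cdot 2 u = 20 u$)
$f{\left(K{\left(-2 \right)} \right)} I = 20 \left(- 3 \left(-2\right)^{2}\right) \left(-431\right) = 20 \left(\left(-3\right) 4\right) \left(-431\right) = 20 \left(-12\right) \left(-431\right) = \left(-240\right) \left(-431\right) = 103440$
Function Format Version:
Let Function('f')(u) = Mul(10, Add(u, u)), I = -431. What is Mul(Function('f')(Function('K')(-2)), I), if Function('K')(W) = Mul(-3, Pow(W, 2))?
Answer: 103440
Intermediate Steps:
Function('f')(u) = Mul(20, u) (Function('f')(u) = Mul(10, Mul(2, u)) = Mul(20, u))
Mul(Function('f')(Function('K')(-2)), I) = Mul(Mul(20, Mul(-3, Pow(-2, 2))), -431) = Mul(Mul(20, Mul(-3, 4)), -431) = Mul(Mul(20, -12), -431) = Mul(-240, -431) = 103440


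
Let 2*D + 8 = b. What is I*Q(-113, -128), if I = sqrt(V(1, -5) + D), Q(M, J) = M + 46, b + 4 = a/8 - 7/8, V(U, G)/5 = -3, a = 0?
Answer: -469*I*sqrt(7)/4 ≈ -310.21*I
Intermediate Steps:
V(U, G) = -15 (V(U, G) = 5*(-3) = -15)
b = -39/8 (b = -4 + (0/8 - 7/8) = -4 + (0*(1/8) - 7*1/8) = -4 + (0 - 7/8) = -4 - 7/8 = -39/8 ≈ -4.8750)
Q(M, J) = 46 + M
D = -103/16 (D = -4 + (1/2)*(-39/8) = -4 - 39/16 = -103/16 ≈ -6.4375)
I = 7*I*sqrt(7)/4 (I = sqrt(-15 - 103/16) = sqrt(-343/16) = 7*I*sqrt(7)/4 ≈ 4.6301*I)
I*Q(-113, -128) = (7*I*sqrt(7)/4)*(46 - 113) = (7*I*sqrt(7)/4)*(-67) = -469*I*sqrt(7)/4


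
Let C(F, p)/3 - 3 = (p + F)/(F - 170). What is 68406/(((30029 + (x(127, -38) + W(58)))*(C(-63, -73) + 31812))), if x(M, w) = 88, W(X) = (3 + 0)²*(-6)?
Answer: 5312866/74302718721 ≈ 7.1503e-5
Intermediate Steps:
W(X) = -54 (W(X) = 3²*(-6) = 9*(-6) = -54)
C(F, p) = 9 + 3*(F + p)/(-170 + F) (C(F, p) = 9 + 3*((p + F)/(F - 170)) = 9 + 3*((F + p)/(-170 + F)) = 9 + 3*(F + p)/(-170 + F))
68406/(((30029 + (x(127, -38) + W(58)))*(C(-63, -73) + 31812))) = 68406/(((30029 + (88 - 54))*(3*(-510 - 73 + 4*(-63))/(-170 - 63) + 31812))) = 68406/(((30029 + 34)*(3*(-510 - 73 - 252)/(-233) + 31812))) = 68406/((30063*(3*(-1/233)*(-835) + 31812))) = 68406/((30063*(2505/233 + 31812))) = 68406/((30063*(7414701/233))) = 68406/(222908156163/233) = 68406*(233/222908156163) = 5312866/74302718721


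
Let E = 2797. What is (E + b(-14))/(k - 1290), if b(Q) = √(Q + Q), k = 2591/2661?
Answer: -7442817/3430099 - 5322*I*√7/3430099 ≈ -2.1699 - 0.004105*I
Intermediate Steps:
k = 2591/2661 (k = 2591*(1/2661) = 2591/2661 ≈ 0.97369)
b(Q) = √2*√Q (b(Q) = √(2*Q) = √2*√Q)
(E + b(-14))/(k - 1290) = (2797 + √2*√(-14))/(2591/2661 - 1290) = (2797 + √2*(I*√14))/(-3430099/2661) = (2797 + 2*I*√7)*(-2661/3430099) = -7442817/3430099 - 5322*I*√7/3430099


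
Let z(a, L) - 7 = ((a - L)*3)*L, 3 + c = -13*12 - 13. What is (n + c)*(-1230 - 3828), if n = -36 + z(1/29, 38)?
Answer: 664332894/29 ≈ 2.2908e+7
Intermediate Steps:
c = -172 (c = -3 + (-13*12 - 13) = -3 + (-156 - 13) = -3 - 169 = -172)
z(a, L) = 7 + L*(-3*L + 3*a) (z(a, L) = 7 + ((a - L)*3)*L = 7 + (-3*L + 3*a)*L = 7 + L*(-3*L + 3*a))
n = -126355/29 (n = -36 + (7 - 3*38² + 3*38/29) = -36 + (7 - 3*1444 + 3*38*(1/29)) = -36 + (7 - 4332 + 114/29) = -36 - 125311/29 = -126355/29 ≈ -4357.1)
(n + c)*(-1230 - 3828) = (-126355/29 - 172)*(-1230 - 3828) = -131343/29*(-5058) = 664332894/29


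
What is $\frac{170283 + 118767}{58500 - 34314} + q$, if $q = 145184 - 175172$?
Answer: $- \frac{120833453}{4031} \approx -29976.0$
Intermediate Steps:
$q = -29988$ ($q = 145184 - 175172 = -29988$)
$\frac{170283 + 118767}{58500 - 34314} + q = \frac{170283 + 118767}{58500 - 34314} - 29988 = \frac{289050}{24186} - 29988 = 289050 \cdot \frac{1}{24186} - 29988 = \frac{48175}{4031} - 29988 = - \frac{120833453}{4031}$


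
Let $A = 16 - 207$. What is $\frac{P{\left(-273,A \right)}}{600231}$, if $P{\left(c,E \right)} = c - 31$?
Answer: $- \frac{304}{600231} \approx -0.00050647$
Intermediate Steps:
$A = -191$ ($A = 16 - 207 = -191$)
$P{\left(c,E \right)} = -31 + c$
$\frac{P{\left(-273,A \right)}}{600231} = \frac{-31 - 273}{600231} = \left(-304\right) \frac{1}{600231} = - \frac{304}{600231}$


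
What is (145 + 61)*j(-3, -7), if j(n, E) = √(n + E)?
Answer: 206*I*√10 ≈ 651.43*I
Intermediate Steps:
j(n, E) = √(E + n)
(145 + 61)*j(-3, -7) = (145 + 61)*√(-7 - 3) = 206*√(-10) = 206*(I*√10) = 206*I*√10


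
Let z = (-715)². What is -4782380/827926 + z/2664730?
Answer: -1232049498805/220619924998 ≈ -5.5845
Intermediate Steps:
z = 511225
-4782380/827926 + z/2664730 = -4782380/827926 + 511225/2664730 = -4782380*1/827926 + 511225*(1/2664730) = -2391190/413963 + 102245/532946 = -1232049498805/220619924998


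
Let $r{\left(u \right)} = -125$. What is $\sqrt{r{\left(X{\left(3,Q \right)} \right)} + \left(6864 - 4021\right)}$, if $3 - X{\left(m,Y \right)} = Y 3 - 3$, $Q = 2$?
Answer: $3 \sqrt{302} \approx 52.134$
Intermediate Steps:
$X{\left(m,Y \right)} = 6 - 3 Y$ ($X{\left(m,Y \right)} = 3 - \left(Y 3 - 3\right) = 3 - \left(3 Y - 3\right) = 3 - \left(-3 + 3 Y\right) = 6 - 3 Y$)
$\sqrt{r{\left(X{\left(3,Q \right)} \right)} + \left(6864 - 4021\right)} = \sqrt{-125 + \left(6864 - 4021\right)} = \sqrt{-125 + 2843} = \sqrt{2718} = 3 \sqrt{302}$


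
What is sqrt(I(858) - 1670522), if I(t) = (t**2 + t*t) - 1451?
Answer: I*sqrt(199645) ≈ 446.82*I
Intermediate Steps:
I(t) = -1451 + 2*t**2 (I(t) = (t**2 + t**2) - 1451 = 2*t**2 - 1451 = -1451 + 2*t**2)
sqrt(I(858) - 1670522) = sqrt((-1451 + 2*858**2) - 1670522) = sqrt((-1451 + 2*736164) - 1670522) = sqrt((-1451 + 1472328) - 1670522) = sqrt(1470877 - 1670522) = sqrt(-199645) = I*sqrt(199645)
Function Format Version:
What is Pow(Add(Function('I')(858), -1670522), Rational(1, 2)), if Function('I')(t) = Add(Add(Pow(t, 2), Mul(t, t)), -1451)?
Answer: Mul(I, Pow(199645, Rational(1, 2))) ≈ Mul(446.82, I)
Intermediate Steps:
Function('I')(t) = Add(-1451, Mul(2, Pow(t, 2))) (Function('I')(t) = Add(Add(Pow(t, 2), Pow(t, 2)), -1451) = Add(Mul(2, Pow(t, 2)), -1451) = Add(-1451, Mul(2, Pow(t, 2))))
Pow(Add(Function('I')(858), -1670522), Rational(1, 2)) = Pow(Add(Add(-1451, Mul(2, Pow(858, 2))), -1670522), Rational(1, 2)) = Pow(Add(Add(-1451, Mul(2, 736164)), -1670522), Rational(1, 2)) = Pow(Add(Add(-1451, 1472328), -1670522), Rational(1, 2)) = Pow(Add(1470877, -1670522), Rational(1, 2)) = Pow(-199645, Rational(1, 2)) = Mul(I, Pow(199645, Rational(1, 2)))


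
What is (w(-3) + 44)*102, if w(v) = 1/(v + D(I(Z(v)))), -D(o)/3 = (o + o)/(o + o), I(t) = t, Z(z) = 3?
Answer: 4471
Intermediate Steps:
D(o) = -3 (D(o) = -3*(o + o)/(o + o) = -3*2*o/(2*o) = -3*2*o*1/(2*o) = -3*1 = -3)
w(v) = 1/(-3 + v) (w(v) = 1/(v - 3) = 1/(-3 + v))
(w(-3) + 44)*102 = (1/(-3 - 3) + 44)*102 = (1/(-6) + 44)*102 = (-1/6 + 44)*102 = (263/6)*102 = 4471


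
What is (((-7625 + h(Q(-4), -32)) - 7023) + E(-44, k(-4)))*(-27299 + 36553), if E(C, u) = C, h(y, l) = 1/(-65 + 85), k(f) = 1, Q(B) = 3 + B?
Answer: -1359593053/10 ≈ -1.3596e+8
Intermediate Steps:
h(y, l) = 1/20
(((-7625 + h(Q(-4), -32)) - 7023) + E(-44, k(-4)))*(-27299 + 36553) = (((-7625 + 1/20) - 7023) - 44)*(-27299 + 36553) = ((-152499/20 - 7023) - 44)*9254 = (-292959/20 - 44)*9254 = -293839/20*9254 = -1359593053/10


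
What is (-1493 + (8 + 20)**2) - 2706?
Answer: -3415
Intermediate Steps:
(-1493 + (8 + 20)**2) - 2706 = (-1493 + 28**2) - 2706 = (-1493 + 784) - 2706 = -709 - 2706 = -3415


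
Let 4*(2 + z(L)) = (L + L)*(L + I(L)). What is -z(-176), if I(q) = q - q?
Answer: -15486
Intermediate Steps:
I(q) = 0
z(L) = -2 + L²/2 (z(L) = -2 + ((L + L)*(L + 0))/4 = -2 + ((2*L)*L)/4 = -2 + (2*L²)/4 = -2 + L²/2)
-z(-176) = -(-2 + (½)*(-176)²) = -(-2 + (½)*30976) = -(-2 + 15488) = -1*15486 = -15486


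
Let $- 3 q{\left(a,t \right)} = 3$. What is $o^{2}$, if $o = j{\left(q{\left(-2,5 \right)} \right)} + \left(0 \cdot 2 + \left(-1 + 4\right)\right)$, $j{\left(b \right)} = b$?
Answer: $4$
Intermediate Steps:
$q{\left(a,t \right)} = -1$ ($q{\left(a,t \right)} = \left(- \frac{1}{3}\right) 3 = -1$)
$o = 2$ ($o = -1 + \left(0 \cdot 2 + \left(-1 + 4\right)\right) = -1 + \left(0 + 3\right) = -1 + 3 = 2$)
$o^{2} = 2^{2} = 4$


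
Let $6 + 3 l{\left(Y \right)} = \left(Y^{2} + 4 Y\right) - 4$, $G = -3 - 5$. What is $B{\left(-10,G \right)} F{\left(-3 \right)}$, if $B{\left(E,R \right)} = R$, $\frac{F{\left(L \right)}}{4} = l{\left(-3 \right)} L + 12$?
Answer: $-800$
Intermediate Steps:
$G = -8$ ($G = -3 - 5 = -8$)
$l{\left(Y \right)} = - \frac{10}{3} + \frac{Y^{2}}{3} + \frac{4 Y}{3}$ ($l{\left(Y \right)} = -2 + \frac{\left(Y^{2} + 4 Y\right) - 4}{3} = -2 + \frac{-4 + Y^{2} + 4 Y}{3} = -2 + \left(- \frac{4}{3} + \frac{Y^{2}}{3} + \frac{4 Y}{3}\right) = - \frac{10}{3} + \frac{Y^{2}}{3} + \frac{4 Y}{3}$)
$F{\left(L \right)} = 48 - \frac{52 L}{3}$ ($F{\left(L \right)} = 4 \left(\left(- \frac{10}{3} + \frac{\left(-3\right)^{2}}{3} + \frac{4}{3} \left(-3\right)\right) L + 12\right) = 4 \left(\left(- \frac{10}{3} + \frac{1}{3} \cdot 9 - 4\right) L + 12\right) = 4 \left(\left(- \frac{10}{3} + 3 - 4\right) L + 12\right) = 4 \left(- \frac{13 L}{3} + 12\right) = 4 \left(12 - \frac{13 L}{3}\right) = 48 - \frac{52 L}{3}$)
$B{\left(-10,G \right)} F{\left(-3 \right)} = - 8 \left(48 - -52\right) = - 8 \left(48 + 52\right) = \left(-8\right) 100 = -800$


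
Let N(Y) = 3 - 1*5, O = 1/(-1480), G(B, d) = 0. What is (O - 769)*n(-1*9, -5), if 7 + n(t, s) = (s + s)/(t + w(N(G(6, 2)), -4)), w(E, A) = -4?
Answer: 92187801/19240 ≈ 4791.5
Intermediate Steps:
O = -1/1480 ≈ -0.00067568
N(Y) = -2 (N(Y) = 3 - 5 = -2)
n(t, s) = -7 + 2*s/(-4 + t) (n(t, s) = -7 + (s + s)/(t - 4) = -7 + (2*s)/(-4 + t) = -7 + 2*s/(-4 + t))
(O - 769)*n(-1*9, -5) = (-1/1480 - 769)*((28 - (-7)*9 + 2*(-5))/(-4 - 1*9)) = -1138121*(28 - 7*(-9) - 10)/(1480*(-4 - 9)) = -1138121*(28 + 63 - 10)/(1480*(-13)) = -(-1138121)*81/19240 = -1138121/1480*(-81/13) = 92187801/19240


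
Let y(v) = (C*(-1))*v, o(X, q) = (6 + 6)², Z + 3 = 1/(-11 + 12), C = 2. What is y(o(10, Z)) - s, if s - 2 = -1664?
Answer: 1374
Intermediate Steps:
s = -1662 (s = 2 - 1664 = -1662)
Z = -2 (Z = -3 + 1/(-11 + 12) = -3 + 1/1 = -3 + 1 = -2)
o(X, q) = 144 (o(X, q) = 12² = 144)
y(v) = -2*v (y(v) = (2*(-1))*v = -2*v)
y(o(10, Z)) - s = -2*144 - 1*(-1662) = -288 + 1662 = 1374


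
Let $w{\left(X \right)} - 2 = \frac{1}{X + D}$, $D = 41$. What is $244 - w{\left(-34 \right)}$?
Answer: $\frac{1693}{7} \approx 241.86$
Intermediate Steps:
$w{\left(X \right)} = 2 + \frac{1}{41 + X}$ ($w{\left(X \right)} = 2 + \frac{1}{X + 41} = 2 + \frac{1}{41 + X}$)
$244 - w{\left(-34 \right)} = 244 - \frac{83 + 2 \left(-34\right)}{41 - 34} = 244 - \frac{83 - 68}{7} = 244 - \frac{1}{7} \cdot 15 = 244 - \frac{15}{7} = \frac{1693}{7}$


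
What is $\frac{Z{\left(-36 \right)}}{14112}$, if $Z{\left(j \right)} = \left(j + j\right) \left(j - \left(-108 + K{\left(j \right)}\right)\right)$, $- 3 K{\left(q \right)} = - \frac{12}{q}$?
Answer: $- \frac{649}{1764} \approx -0.36791$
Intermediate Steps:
$K{\left(q \right)} = \frac{4}{q}$ ($K{\left(q \right)} = - \frac{\left(-12\right) \frac{1}{q}}{3} = \frac{4}{q}$)
$Z{\left(j \right)} = 2 j \left(108 + j - \frac{4}{j}\right)$ ($Z{\left(j \right)} = \left(j + j\right) \left(j + \left(108 - \frac{4}{j}\right)\right) = 2 j \left(j + \left(108 - \frac{4}{j}\right)\right) = 2 j \left(108 + j - \frac{4}{j}\right)$)
$\frac{Z{\left(-36 \right)}}{14112} = \frac{-8 + 2 \left(-36\right) \left(108 - 36\right)}{14112} = \left(-8 + 2 \left(-36\right) 72\right) \frac{1}{14112} = \left(-8 - 5184\right) \frac{1}{14112} = \left(-5192\right) \frac{1}{14112} = - \frac{649}{1764}$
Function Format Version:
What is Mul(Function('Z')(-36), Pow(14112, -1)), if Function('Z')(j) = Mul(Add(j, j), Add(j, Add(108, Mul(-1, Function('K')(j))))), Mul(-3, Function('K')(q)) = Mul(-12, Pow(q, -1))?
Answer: Rational(-649, 1764) ≈ -0.36791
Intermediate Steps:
Function('K')(q) = Mul(4, Pow(q, -1)) (Function('K')(q) = Mul(Rational(-1, 3), Mul(-12, Pow(q, -1))) = Mul(4, Pow(q, -1)))
Function('Z')(j) = Mul(2, j, Add(108, j, Mul(-4, Pow(j, -1)))) (Function('Z')(j) = Mul(Add(j, j), Add(j, Add(108, Mul(-1, Mul(4, Pow(j, -1)))))) = Mul(Mul(2, j), Add(j, Add(108, Mul(-4, Pow(j, -1))))) = Mul(Mul(2, j), Add(108, j, Mul(-4, Pow(j, -1)))) = Mul(2, j, Add(108, j, Mul(-4, Pow(j, -1)))))
Mul(Function('Z')(-36), Pow(14112, -1)) = Mul(Add(-8, Mul(2, -36, Add(108, -36))), Pow(14112, -1)) = Mul(Add(-8, Mul(2, -36, 72)), Rational(1, 14112)) = Mul(Add(-8, -5184), Rational(1, 14112)) = Mul(-5192, Rational(1, 14112)) = Rational(-649, 1764)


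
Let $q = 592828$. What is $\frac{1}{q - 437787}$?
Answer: $\frac{1}{155041} \approx 6.4499 \cdot 10^{-6}$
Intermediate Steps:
$\frac{1}{q - 437787} = \frac{1}{592828 - 437787} = \frac{1}{155041}$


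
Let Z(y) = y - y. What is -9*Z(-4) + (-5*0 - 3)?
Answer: -3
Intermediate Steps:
Z(y) = 0
-9*Z(-4) + (-5*0 - 3) = -9*0 + (-5*0 - 3) = 0 + (0 - 3) = 0 - 3 = -3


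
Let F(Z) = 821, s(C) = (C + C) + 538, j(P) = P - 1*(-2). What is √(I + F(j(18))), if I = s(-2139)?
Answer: I*√2919 ≈ 54.028*I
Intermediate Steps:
j(P) = 2 + P (j(P) = P + 2 = 2 + P)
s(C) = 538 + 2*C (s(C) = 2*C + 538 = 538 + 2*C)
I = -3740 (I = 538 + 2*(-2139) = 538 - 4278 = -3740)
√(I + F(j(18))) = √(-3740 + 821) = √(-2919) = I*√2919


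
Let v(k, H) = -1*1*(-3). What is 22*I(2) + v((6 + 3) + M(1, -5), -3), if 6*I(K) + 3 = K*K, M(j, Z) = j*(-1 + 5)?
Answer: 20/3 ≈ 6.6667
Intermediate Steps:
M(j, Z) = 4*j (M(j, Z) = j*4 = 4*j)
I(K) = -½ + K²/6 (I(K) = -½ + (K*K)/6 = -½ + K²/6)
v(k, H) = 3 (v(k, H) = -1*(-3) = 3)
22*I(2) + v((6 + 3) + M(1, -5), -3) = 22*(-½ + (⅙)*2²) + 3 = 22*(-½ + (⅙)*4) + 3 = 22*(-½ + ⅔) + 3 = 22*(⅙) + 3 = 11/3 + 3 = 20/3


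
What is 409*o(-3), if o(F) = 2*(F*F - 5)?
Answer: 3272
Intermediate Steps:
o(F) = -10 + 2*F² (o(F) = 2*(F² - 5) = 2*(-5 + F²) = -10 + 2*F²)
409*o(-3) = 409*(-10 + 2*(-3)²) = 409*(-10 + 2*9) = 409*(-10 + 18) = 409*8 = 3272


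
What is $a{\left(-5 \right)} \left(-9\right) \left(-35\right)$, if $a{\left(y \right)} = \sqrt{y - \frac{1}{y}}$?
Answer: $126 i \sqrt{30} \approx 690.13 i$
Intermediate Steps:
$a{\left(-5 \right)} \left(-9\right) \left(-35\right) = \sqrt{-5 - \frac{1}{-5}} \left(-9\right) \left(-35\right) = \sqrt{-5 - - \frac{1}{5}} \left(-9\right) \left(-35\right) = \sqrt{-5 + \frac{1}{5}} \left(-9\right) \left(-35\right) = \sqrt{- \frac{24}{5}} \left(-9\right) \left(-35\right) = \frac{2 i \sqrt{30}}{5} \left(-9\right) \left(-35\right) = - \frac{18 i \sqrt{30}}{5} \left(-35\right) = 126 i \sqrt{30}$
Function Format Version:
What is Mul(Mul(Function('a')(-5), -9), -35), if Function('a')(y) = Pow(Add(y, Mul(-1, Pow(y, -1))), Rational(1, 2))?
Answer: Mul(126, I, Pow(30, Rational(1, 2))) ≈ Mul(690.13, I)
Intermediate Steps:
Mul(Mul(Function('a')(-5), -9), -35) = Mul(Mul(Pow(Add(-5, Mul(-1, Pow(-5, -1))), Rational(1, 2)), -9), -35) = Mul(Mul(Pow(Add(-5, Mul(-1, Rational(-1, 5))), Rational(1, 2)), -9), -35) = Mul(Mul(Pow(Add(-5, Rational(1, 5)), Rational(1, 2)), -9), -35) = Mul(Mul(Pow(Rational(-24, 5), Rational(1, 2)), -9), -35) = Mul(Mul(Mul(Rational(2, 5), I, Pow(30, Rational(1, 2))), -9), -35) = Mul(Mul(Rational(-18, 5), I, Pow(30, Rational(1, 2))), -35) = Mul(126, I, Pow(30, Rational(1, 2)))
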